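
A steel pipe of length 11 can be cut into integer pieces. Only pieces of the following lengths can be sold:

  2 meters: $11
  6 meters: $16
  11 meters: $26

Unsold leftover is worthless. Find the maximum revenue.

55

Let f[k] be the best obtainable value from length k. For each k, try every first piece i and keep the best of price[i] + f[k−i].
f[1] = 0
f[2] = 11
f[3] = 11
f[4] = 22  (first piece 2, then f[2]=11)
f[5] = 22
f[6] = max(11+22, 16+0) = 33
f[7] = max(11+22, 16+0) = 33
f[8] = max(11+33, 16+11) = 44
f[9] = max(11+33, 16+11) = 44
f[10] = max(11+44, 16+22) = 55
f[11] = max(11+44, 16+22, 26+0) = 55
One optimal cutting: pieces 2 + 2 + 2 + 2 + 2 with 1 meter of scrap → $55.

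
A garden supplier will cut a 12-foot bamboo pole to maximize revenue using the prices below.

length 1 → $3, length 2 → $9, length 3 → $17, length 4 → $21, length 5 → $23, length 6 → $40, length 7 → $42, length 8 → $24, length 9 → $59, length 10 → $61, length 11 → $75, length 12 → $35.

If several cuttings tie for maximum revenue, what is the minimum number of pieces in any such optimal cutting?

Let r[k] be the best obtainable value from length k. For each k, try every first piece i and keep the best of price[i] + r[k−i].
r[1] = 3
r[2] = 9
r[3] = 17
r[4] = 21
r[5] = 26  (first piece 2, then r[3]=17)
r[6] = 40
r[7] = 43  (first piece 1, then r[6]=40)
r[8] = 49  (first piece 2, then r[6]=40)
r[9] = 59
r[10] = 62  (first piece 1, then r[9]=59)
r[11] = 75
r[12] = 80  (first piece 6, then r[6]=40)
Maximum revenue is $80.
Now minimize piece count subject to staying optimal: for each k, pieces[k] = 1 + min over i with p[i]+r[k−i]=r[k] of pieces[k−i].
pieces[9] = 1
pieces[10] = 2
pieces[11] = 1
pieces[12] = 2

2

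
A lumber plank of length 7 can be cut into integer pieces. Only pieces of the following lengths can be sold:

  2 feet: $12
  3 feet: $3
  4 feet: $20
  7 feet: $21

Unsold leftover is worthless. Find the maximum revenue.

36

Build f[k] bottom-up: f[k] = max over allowed piece i of (p[i] + f[k−i]).
f[1] = 0
f[2] = 12
f[3] = 12
f[4] = 24  (first piece 2, then f[2]=12)
f[5] = 24
f[6] = 36  (first piece 2, then f[4]=24)
f[7] = 36
One optimal cutting: pieces 2 + 2 + 2 with 1 foot of scrap → $36.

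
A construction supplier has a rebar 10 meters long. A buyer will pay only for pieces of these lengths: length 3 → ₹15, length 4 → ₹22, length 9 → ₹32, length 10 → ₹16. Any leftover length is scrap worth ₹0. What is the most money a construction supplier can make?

52

Consider every possible first cut. f[k] is the best of p[i]+f[k−i] over all sellable i≤k.
f[1] = 0
f[2] = 0
f[3] = 15
f[4] = max(15+0, 22+0) = 22
f[5] = max(15+0, 22+0) = 22
f[6] = max(15+15, 22+0) = 30
f[7] = max(15+22, 22+15) = 37
f[8] = max(15+22, 22+22) = 44
f[9] = max(15+30, 22+22, 32+0) = 45
f[10] = max(15+37, 22+30, 32+0, 16+0) = 52
One optimal cutting: 4 + 3 + 3 → ₹52.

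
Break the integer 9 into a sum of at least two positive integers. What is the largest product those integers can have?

27

Let m[k] be the best product for length k (with at least one cut). For each first piece i, the rest contributes max(k−i, m[k−i]).
m[2] = 1×max(1,0) = 1×1 = 1
m[3] = 1×max(2,1) = 1×2 = 2
m[4] = 2×max(2,1) = 2×2 = 4
m[5] = 2×max(3,2) = 2×3 = 6
m[6] = 3×max(3,2) = 3×3 = 9
m[7] = 2×max(5,6) = 2×6 = 12
m[8] = 2×max(6,9) = 2×9 = 18
m[9] = 3×max(6,9) = 3×9 = 27
One optimal split: 3 + 3 + 3; product 3×3×3 = 27.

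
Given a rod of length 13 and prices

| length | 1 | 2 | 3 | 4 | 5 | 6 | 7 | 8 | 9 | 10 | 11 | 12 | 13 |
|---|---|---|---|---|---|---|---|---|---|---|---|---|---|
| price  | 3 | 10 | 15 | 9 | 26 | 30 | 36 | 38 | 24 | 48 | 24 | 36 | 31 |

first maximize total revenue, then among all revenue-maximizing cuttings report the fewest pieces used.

Let r[k] be the best obtainable value from length k. For each k, try every first piece i and keep the best of price[i] + r[k−i].
r[1] = 3
r[2] = max(3+3, 10+0) = 10
r[3] = max(3+10, 10+3, 15+0) = 15
r[4] = max(3+15, 10+10, 15+3, 9+0) = 20
r[5] = max(3+20, 10+15, 15+10, 9+3, 26+0) = 26
r[6] = max(3+26, 10+20, 15+15, 9+10, 26+3, 30+0) = 30
r[7] = max(3+30, 10+26, 15+20, …, 30+3, 36+0) = 36
r[8] = max(3+36, 10+30, 15+26, …, 36+3, 38+0) = 41
r[9] = max(3+41, 10+36, 15+30, …, 38+3, 24+0) = 46
r[10] = max(3+46, 10+41, 15+36, …, 24+3, 48+0) = 52
r[11] = max(3+52, 10+46, 15+41, …, 48+3, 24+0) = 56
r[12] = max(3+56, 10+52, 15+46, …, 24+3, 36+0) = 62
r[13] = max(3+62, 10+56, 15+52, …, 36+3, 31+0) = 67
Maximum revenue is $67.
Now minimize piece count subject to staying optimal: for each k, pieces[k] = 1 + min over i with p[i]+r[k−i]=r[k] of pieces[k−i].
pieces[10] = 2
pieces[11] = 2
pieces[12] = 2
pieces[13] = 3

3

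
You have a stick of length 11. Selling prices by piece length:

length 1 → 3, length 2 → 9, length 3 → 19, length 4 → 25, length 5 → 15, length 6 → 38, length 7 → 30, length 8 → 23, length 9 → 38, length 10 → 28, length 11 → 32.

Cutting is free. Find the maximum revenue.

Build v[k] bottom-up: v[k] = max over allowed piece i of (p[i] + v[k−i]).
v[1] = 3
v[2] = max(3+3, 9+0) = 9
v[3] = max(3+9, 9+3, 19+0) = 19
v[4] = max(3+19, 9+9, 19+3, 25+0) = 25
v[5] = max(3+25, 9+19, 19+9, 25+3, 15+0) = 28
v[6] = max(3+28, 9+25, 19+19, 25+9, 15+3, 38+0) = 38
v[7] = max(3+38, 9+28, 19+25, …, 38+3, 30+0) = 44
v[8] = max(3+44, 9+38, 19+28, …, 30+3, 23+0) = 50
v[9] = max(3+50, 9+44, 19+38, …, 23+3, 38+0) = 57
v[10] = max(3+57, 9+50, 19+44, …, 38+3, 28+0) = 63
v[11] = max(3+63, 9+57, 19+50, …, 28+3, 32+0) = 69
One optimal cutting: 4 + 4 + 3 → 25 + 25 + 19 = 69.

69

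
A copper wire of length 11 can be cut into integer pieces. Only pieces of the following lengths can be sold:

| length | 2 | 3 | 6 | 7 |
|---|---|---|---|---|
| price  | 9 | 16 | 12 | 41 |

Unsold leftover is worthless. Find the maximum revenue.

Let f[k] be the best obtainable value from length k. For each k, try every first piece i and keep the best of price[i] + f[k−i].
f[1] = 0
f[2] = 9
f[3] = max(9+0, 16+0) = 16
f[4] = max(9+9, 16+0) = 18
f[5] = max(9+16, 16+9) = 25
f[6] = max(9+18, 16+16, 12+0) = 32
f[7] = max(9+25, 16+18, 12+0, 41+0) = 41
f[8] = max(9+32, 16+25, 12+9, 41+0) = 41
f[9] = max(9+41, 16+32, 12+16, 41+9) = 50
f[10] = max(9+41, 16+41, 12+18, 41+16) = 57
f[11] = max(9+50, 16+41, 12+25, 41+18) = 59
One optimal cutting: 7 + 2 + 2 → €59.

59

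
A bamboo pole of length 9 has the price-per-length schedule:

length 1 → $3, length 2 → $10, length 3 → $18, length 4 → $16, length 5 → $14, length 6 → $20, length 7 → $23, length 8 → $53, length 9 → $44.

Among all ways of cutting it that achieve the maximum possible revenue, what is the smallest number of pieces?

Consider every possible first cut. r[k] is the best of p[i]+r[k−i] over all sellable i≤k.
r[1] = 3
r[2] = max(3+3, 10+0) = 10
r[3] = max(3+10, 10+3, 18+0) = 18
r[4] = max(3+18, 10+10, 18+3, 16+0) = 21
r[5] = max(3+21, 10+18, 18+10, 16+3, 14+0) = 28
r[6] = max(3+28, 10+21, 18+18, 16+10, 14+3, 20+0) = 36
r[7] = max(3+36, 10+28, 18+21, …, 20+3, 23+0) = 39
r[8] = max(3+39, 10+36, 18+28, …, 23+3, 53+0) = 53
r[9] = max(3+53, 10+39, 18+36, …, 53+3, 44+0) = 56
Maximum revenue is $56.
Now minimize piece count subject to staying optimal: for each k, pieces[k] = 1 + min over i with p[i]+r[k−i]=r[k] of pieces[k−i].
pieces[6] = 2
pieces[7] = 3
pieces[8] = 1
pieces[9] = 2

2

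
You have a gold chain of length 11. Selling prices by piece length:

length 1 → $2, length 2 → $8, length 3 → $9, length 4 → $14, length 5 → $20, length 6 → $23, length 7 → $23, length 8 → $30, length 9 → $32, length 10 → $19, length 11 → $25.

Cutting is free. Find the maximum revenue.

Consider every possible first cut. R[k] is the best of p[i]+R[k−i] over all sellable i≤k.
R[1] = 2
R[2] = 8
R[3] = 10  (first piece 1, then R[2]=8)
R[4] = 16  (first piece 2, then R[2]=8)
R[5] = 20
R[6] = 24  (first piece 2, then R[4]=16)
R[7] = 28  (first piece 2, then R[5]=20)
R[8] = 32  (first piece 2, then R[6]=24)
R[9] = 36  (first piece 2, then R[7]=28)
R[10] = 40  (first piece 2, then R[8]=32)
R[11] = 44  (first piece 2, then R[9]=36)
One optimal cutting: 5 + 2 + 2 + 2 → $20 + $8 + $8 + $8 = $44.

44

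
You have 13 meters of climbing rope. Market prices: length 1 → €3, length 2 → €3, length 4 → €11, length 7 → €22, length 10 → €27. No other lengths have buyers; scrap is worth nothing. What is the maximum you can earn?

40

Build best[k] bottom-up: best[k] = max over allowed piece i of (p[i] + best[k−i]).
best[1] = 3
best[2] = max(3+3, 3+0) = 6
best[3] = max(3+6, 3+3) = 9
best[4] = max(3+9, 3+6, 11+0) = 12
best[5] = max(3+12, 3+9, 11+3) = 15
best[6] = max(3+15, 3+12, 11+6) = 18
best[7] = max(3+18, 3+15, 11+9, 22+0) = 22
best[8] = max(3+22, 3+18, 11+12, 22+3) = 25
best[9] = max(3+25, 3+22, 11+15, 22+6) = 28
best[10] = max(3+28, 3+25, 11+18, 22+9, 27+0) = 31
best[11] = max(3+31, 3+28, 11+22, 22+12, 27+3) = 34
best[12] = max(3+34, 3+31, 11+25, 22+15, 27+6) = 37
best[13] = max(3+37, 3+34, 11+28, 22+18, 27+9) = 40
One optimal cutting: 7 + 1 + 1 + 1 + 1 + 1 + 1 → €40.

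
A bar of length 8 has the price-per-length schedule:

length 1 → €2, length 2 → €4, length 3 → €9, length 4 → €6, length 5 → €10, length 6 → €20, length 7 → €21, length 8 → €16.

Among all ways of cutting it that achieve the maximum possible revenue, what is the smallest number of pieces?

Build r[k] bottom-up: r[k] = max over allowed piece i of (p[i] + r[k−i]).
r[1] = 2
r[2] = max(2+2, 4+0) = 4
r[3] = max(2+4, 4+2, 9+0) = 9
r[4] = max(2+9, 4+4, 9+2, 6+0) = 11
r[5] = max(2+11, 4+9, 9+4, 6+2, 10+0) = 13
r[6] = max(2+13, 4+11, 9+9, 6+4, 10+2, 20+0) = 20
r[7] = max(2+20, 4+13, 9+11, …, 20+2, 21+0) = 22
r[8] = max(2+22, 4+20, 9+13, …, 21+2, 16+0) = 24
Maximum revenue is €24.
Now minimize piece count subject to staying optimal: for each k, pieces[k] = 1 + min over i with p[i]+r[k−i]=r[k] of pieces[k−i].
pieces[5] = 2
pieces[6] = 1
pieces[7] = 2
pieces[8] = 2

2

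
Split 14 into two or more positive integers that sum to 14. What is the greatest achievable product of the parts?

Define m[k] = max over 1≤i<k of i · max(k−i, m[k−i]); the inner max lets the remainder stay uncut if that's better.
Small cases: m[2]=1, m[3]=2, m[4]=4, m[5]=6, m[6]=9, m[7]=12, m[8]=18, m[9]=27.
m[10] = 2×max(8,18) = 2×18 = 36
m[11] = 2×max(9,27) = 2×27 = 54
m[12] = 3×max(9,27) = 3×27 = 81
m[13] = 2×max(11,54) = 2×54 = 108
m[14] = 2×max(12,81) = 2×81 = 162
One optimal split: 3 + 3 + 3 + 3 + 2; product 3×3×3×3×2 = 162.

162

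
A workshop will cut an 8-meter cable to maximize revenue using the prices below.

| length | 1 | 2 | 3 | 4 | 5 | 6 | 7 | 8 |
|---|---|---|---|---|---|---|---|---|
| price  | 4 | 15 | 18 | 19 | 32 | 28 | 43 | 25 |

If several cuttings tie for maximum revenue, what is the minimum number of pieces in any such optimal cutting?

4

Consider every possible first cut. r[k] is the best of p[i]+r[k−i] over all sellable i≤k.
r[1] = 4
r[2] = max(4+4, 15+0) = 15
r[3] = max(4+15, 15+4, 18+0) = 19
r[4] = max(4+19, 15+15, 18+4, 19+0) = 30
r[5] = max(4+30, 15+19, 18+15, 19+4, 32+0) = 34
r[6] = max(4+34, 15+30, 18+19, 19+15, 32+4, 28+0) = 45
r[7] = max(4+45, 15+34, 18+30, …, 28+4, 43+0) = 49
r[8] = max(4+49, 15+45, 18+34, …, 43+4, 25+0) = 60
Maximum revenue is €60.
Now minimize piece count subject to staying optimal: for each k, pieces[k] = 1 + min over i with p[i]+r[k−i]=r[k] of pieces[k−i].
pieces[5] = 3
pieces[6] = 3
pieces[7] = 4
pieces[8] = 4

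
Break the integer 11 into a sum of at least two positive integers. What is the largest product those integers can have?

54

Define m[k] = max over 1≤i<k of i · max(k−i, m[k−i]); the inner max lets the remainder stay uncut if that's better.
Small cases: m[2]=1, m[3]=2, m[4]=4, m[5]=6, m[6]=9.
m[7] = 2×max(5,6) = 2×6 = 12
m[8] = 2×max(6,9) = 2×9 = 18
m[9] = 3×max(6,9) = 3×9 = 27
m[10] = 2×max(8,18) = 2×18 = 36
m[11] = 2×max(9,27) = 2×27 = 54
One optimal split: 3 + 3 + 3 + 2; product 3×3×3×2 = 54.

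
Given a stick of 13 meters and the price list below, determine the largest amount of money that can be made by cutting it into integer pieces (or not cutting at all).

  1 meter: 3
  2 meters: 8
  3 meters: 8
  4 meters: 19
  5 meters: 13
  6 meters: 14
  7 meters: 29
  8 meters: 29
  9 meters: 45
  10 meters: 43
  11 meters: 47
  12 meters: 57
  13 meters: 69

Let r[k] be the best obtainable value from length k. For each k, try every first piece i and keep the best of price[i] + r[k−i].
r[1] = 3
r[2] = max(3+3, 8+0) = 8
r[3] = max(3+8, 8+3, 8+0) = 11
r[4] = max(3+11, 8+8, 8+3, 19+0) = 19
r[5] = max(3+19, 8+11, 8+8, 19+3, 13+0) = 22
r[6] = max(3+22, 8+19, 8+11, 19+8, 13+3, 14+0) = 27
r[7] = max(3+27, 8+22, 8+19, …, 14+3, 29+0) = 30
r[8] = max(3+30, 8+27, 8+22, …, 29+3, 29+0) = 38
r[9] = max(3+38, 8+30, 8+27, …, 29+3, 45+0) = 45
r[10] = max(3+45, 8+38, 8+30, …, 45+3, 43+0) = 48
r[11] = max(3+48, 8+45, 8+38, …, 43+3, 47+0) = 53
r[12] = max(3+53, 8+48, 8+45, …, 47+3, 57+0) = 57
r[13] = max(3+57, 8+53, 8+48, …, 57+3, 69+0) = 69
Best is to sell the whole 13-meter piece uncut for 69.

69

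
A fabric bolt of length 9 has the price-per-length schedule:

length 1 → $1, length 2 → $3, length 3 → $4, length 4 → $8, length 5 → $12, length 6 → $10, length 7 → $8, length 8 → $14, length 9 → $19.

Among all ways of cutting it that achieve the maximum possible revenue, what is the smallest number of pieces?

2

Build r[k] bottom-up: r[k] = max over allowed piece i of (p[i] + r[k−i]).
r[1] = 1
r[2] = 3
r[3] = 4  (first piece 1, then r[2]=3)
r[4] = 8
r[5] = 12
r[6] = 13  (first piece 1, then r[5]=12)
r[7] = 15  (first piece 2, then r[5]=12)
r[8] = 16  (first piece 1, then r[7]=15)
r[9] = 20  (first piece 4, then r[5]=12)
Maximum revenue is $20.
Now minimize piece count subject to staying optimal: for each k, pieces[k] = 1 + min over i with p[i]+r[k−i]=r[k] of pieces[k−i].
pieces[6] = 2
pieces[7] = 2
pieces[8] = 2
pieces[9] = 2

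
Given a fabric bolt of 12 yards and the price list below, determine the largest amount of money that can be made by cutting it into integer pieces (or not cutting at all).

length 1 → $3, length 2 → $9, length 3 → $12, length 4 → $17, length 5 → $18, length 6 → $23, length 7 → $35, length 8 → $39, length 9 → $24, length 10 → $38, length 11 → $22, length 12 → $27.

57

Build best[k] bottom-up: best[k] = max over allowed piece i of (p[i] + best[k−i]).
best[1] = 3
best[2] = max(3+3, 9+0) = 9
best[3] = max(3+9, 9+3, 12+0) = 12
best[4] = max(3+12, 9+9, 12+3, 17+0) = 18
best[5] = max(3+18, 9+12, 12+9, 17+3, 18+0) = 21
best[6] = max(3+21, 9+18, 12+12, 17+9, 18+3, 23+0) = 27
best[7] = max(3+27, 9+21, 12+18, …, 23+3, 35+0) = 35
best[8] = max(3+35, 9+27, 12+21, …, 35+3, 39+0) = 39
best[9] = max(3+39, 9+35, 12+27, …, 39+3, 24+0) = 44
best[10] = max(3+44, 9+39, 12+35, …, 24+3, 38+0) = 48
best[11] = max(3+48, 9+44, 12+39, …, 38+3, 22+0) = 53
best[12] = max(3+53, 9+48, 12+44, …, 22+3, 27+0) = 57
One optimal cutting: 8 + 2 + 2 → $39 + $9 + $9 = $57.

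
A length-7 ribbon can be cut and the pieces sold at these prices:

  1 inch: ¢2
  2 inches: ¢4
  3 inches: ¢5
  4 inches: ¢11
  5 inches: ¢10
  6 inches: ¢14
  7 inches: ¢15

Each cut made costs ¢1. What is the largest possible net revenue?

Let v[k] be the best obtainable value from length k. For each k, try every first piece i and keep the best of price[i] + v[k−i] minus the 1 cut fee when i<k.
v[1] = 2
v[2] = max(2+2-1, 4+0) = 4
v[3] = max(2+4-1, 4+2-1, 5+0) = 5
v[4] = max(2+5-1, 4+4-1, 5+2-1, 11+0) = 11
v[5] = max(2+11-1, 4+5-1, 5+4-1, 11+2-1, 10+0) = 12
v[6] = max(2+12-1, 4+11-1, 5+5-1, 11+4-1, 10+2-1, 14+0) = 14
v[7] = max(2+14-1, 4+12-1, 5+11-1, …, 14+2-1, 15+0) = 15
One optimal plan: pieces 4 + 2 + 1 (2 cuts) → ¢17 − ¢2 = ¢15.

15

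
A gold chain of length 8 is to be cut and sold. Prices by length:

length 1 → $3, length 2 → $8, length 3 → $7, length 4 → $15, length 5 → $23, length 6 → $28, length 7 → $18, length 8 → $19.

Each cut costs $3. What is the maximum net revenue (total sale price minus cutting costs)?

33

Let v[k] be the best obtainable value from length k. For each k, try every first piece i and keep the best of price[i] + v[k−i] minus the 3 cut fee when i<k.
v[1] = 3
v[2] = 8
v[3] = 8  (first piece 1, then v[2]=8)
v[4] = 15
v[5] = 23
v[6] = 28
v[7] = 28  (first piece 1, then v[6]=28)
v[8] = 33  (first piece 2, then v[6]=28)
One optimal plan: pieces 6 + 2 (1 cut) → $36 − $3 = $33.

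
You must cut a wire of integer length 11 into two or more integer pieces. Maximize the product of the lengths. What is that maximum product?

Fill g[k] for k=2..11: at each k try every first piece i and multiply by the better of (k−i) uncut or g[k−i].
g[2] = 1×max(1,0) = 1×1 = 1
g[3] = 1×max(2,1) = 1×2 = 2
g[4] = 2×max(2,1) = 2×2 = 4
g[5] = 2×max(3,2) = 2×3 = 6
g[6] = 3×max(3,2) = 3×3 = 9
g[7] = 2×max(5,6) = 2×6 = 12
g[8] = 2×max(6,9) = 2×9 = 18
g[9] = 3×max(6,9) = 3×9 = 27
g[10] = 2×max(8,18) = 2×18 = 36
g[11] = 2×max(9,27) = 2×27 = 54
One optimal split: 3 + 3 + 3 + 2; product 3×3×3×2 = 54.

54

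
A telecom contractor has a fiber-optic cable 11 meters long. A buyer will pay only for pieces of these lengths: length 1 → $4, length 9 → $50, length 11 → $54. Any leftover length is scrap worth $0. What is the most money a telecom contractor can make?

Let r[k] be the best obtainable value from length k. For each k, try every first piece i and keep the best of price[i] + r[k−i].
r[1] = 4
r[2] = 8  (first piece 1, then r[1]=4)
r[3] = 12  (first piece 1, then r[2]=8)
r[4] = 16  (first piece 1, then r[3]=12)
r[5] = 20  (first piece 1, then r[4]=16)
r[6] = 24  (first piece 1, then r[5]=20)
r[7] = 28  (first piece 1, then r[6]=24)
r[8] = 32  (first piece 1, then r[7]=28)
r[9] = max(4+32, 50+0) = 50
r[10] = max(4+50, 50+4) = 54
r[11] = max(4+54, 50+8, 54+0) = 58
One optimal cutting: 9 + 1 + 1 → $58.

58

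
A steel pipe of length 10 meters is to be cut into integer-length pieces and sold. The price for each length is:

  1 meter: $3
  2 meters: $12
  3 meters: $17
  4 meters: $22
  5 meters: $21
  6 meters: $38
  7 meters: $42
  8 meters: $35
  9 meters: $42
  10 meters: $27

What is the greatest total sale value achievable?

Consider every possible first cut. r[k] is the best of p[i]+r[k−i] over all sellable i≤k.
r[1] = 3
r[2] = 12
r[3] = 17
r[4] = 24  (first piece 2, then r[2]=12)
r[5] = 29  (first piece 2, then r[3]=17)
r[6] = 38
r[7] = 42
r[8] = 50  (first piece 2, then r[6]=38)
r[9] = 55  (first piece 3, then r[6]=38)
r[10] = 62  (first piece 2, then r[8]=50)
One optimal cutting: 6 + 2 + 2 → $38 + $12 + $12 = $62.

62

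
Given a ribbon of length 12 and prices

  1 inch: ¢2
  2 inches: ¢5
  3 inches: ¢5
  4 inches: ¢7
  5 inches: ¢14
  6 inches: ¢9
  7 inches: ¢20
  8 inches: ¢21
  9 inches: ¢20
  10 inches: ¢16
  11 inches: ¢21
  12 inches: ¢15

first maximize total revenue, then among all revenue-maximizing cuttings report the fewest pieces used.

2

Let r[k] be the best obtainable value from length k. For each k, try every first piece i and keep the best of price[i] + r[k−i].
r[1] = 2
r[2] = max(2+2, 5+0) = 5
r[3] = max(2+5, 5+2, 5+0) = 7
r[4] = max(2+7, 5+5, 5+2, 7+0) = 10
r[5] = max(2+10, 5+7, 5+5, 7+2, 14+0) = 14
r[6] = max(2+14, 5+10, 5+7, 7+5, 14+2, 9+0) = 16
r[7] = max(2+16, 5+14, 5+10, …, 9+2, 20+0) = 20
r[8] = max(2+20, 5+16, 5+14, …, 20+2, 21+0) = 22
r[9] = max(2+22, 5+20, 5+16, …, 21+2, 20+0) = 25
r[10] = max(2+25, 5+22, 5+20, …, 20+2, 16+0) = 28
r[11] = max(2+28, 5+25, 5+22, …, 16+2, 21+0) = 30
r[12] = max(2+30, 5+28, 5+25, …, 21+2, 15+0) = 34
Maximum revenue is ¢34.
Now minimize piece count subject to staying optimal: for each k, pieces[k] = 1 + min over i with p[i]+r[k−i]=r[k] of pieces[k−i].
pieces[9] = 2
pieces[10] = 2
pieces[11] = 3
pieces[12] = 2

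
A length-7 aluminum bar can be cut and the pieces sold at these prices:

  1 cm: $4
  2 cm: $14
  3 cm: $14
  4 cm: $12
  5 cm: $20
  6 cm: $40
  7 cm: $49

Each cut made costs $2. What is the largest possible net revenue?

Build r[k] bottom-up: r[k] = max over allowed piece i of (p[i] + r[k−i]) − 2 per cut.
r[1] = 4
r[2] = max(4+4-2, 14+0) = 14
r[3] = max(4+14-2, 14+4-2, 14+0) = 16
r[4] = max(4+16-2, 14+14-2, 14+4-2, 12+0) = 26
r[5] = max(4+26-2, 14+16-2, 14+14-2, 12+4-2, 20+0) = 28
r[6] = max(4+28-2, 14+26-2, 14+16-2, 12+14-2, 20+4-2, 40+0) = 40
r[7] = max(4+40-2, 14+28-2, 14+26-2, …, 40+4-2, 49+0) = 49
Best is to make no cuts and sell whole for $49.

49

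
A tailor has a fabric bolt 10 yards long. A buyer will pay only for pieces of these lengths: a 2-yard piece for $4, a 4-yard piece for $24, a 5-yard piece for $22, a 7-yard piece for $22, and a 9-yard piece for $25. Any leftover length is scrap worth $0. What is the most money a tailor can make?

Consider every possible first cut. f[k] is the best of p[i]+f[k−i] over all sellable i≤k.
f[1] = 0
f[2] = 4
f[3] = 4
f[4] = max(4+4, 24+0) = 24
f[5] = max(4+4, 24+0, 22+0) = 24
f[6] = max(4+24, 24+4, 22+0) = 28
f[7] = max(4+24, 24+4, 22+4, 22+0) = 28
f[8] = max(4+28, 24+24, 22+4, 22+0) = 48
f[9] = max(4+28, 24+24, 22+24, 22+4, 25+0) = 48
f[10] = max(4+48, 24+28, 22+24, 22+4, 25+0) = 52
One optimal cutting: 4 + 4 + 2 → $52.

52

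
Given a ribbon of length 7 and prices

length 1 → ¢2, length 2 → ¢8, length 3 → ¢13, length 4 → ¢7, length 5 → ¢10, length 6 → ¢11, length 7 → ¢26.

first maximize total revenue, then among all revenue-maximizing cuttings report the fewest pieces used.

3

Let r[k] be the best obtainable value from length k. For each k, try every first piece i and keep the best of price[i] + r[k−i].
r[1] = 2
r[2] = max(2+2, 8+0) = 8
r[3] = max(2+8, 8+2, 13+0) = 13
r[4] = max(2+13, 8+8, 13+2, 7+0) = 16
r[5] = max(2+16, 8+13, 13+8, 7+2, 10+0) = 21
r[6] = max(2+21, 8+16, 13+13, 7+8, 10+2, 11+0) = 26
r[7] = max(2+26, 8+21, 13+16, …, 11+2, 26+0) = 29
Maximum revenue is ¢29.
Now minimize piece count subject to staying optimal: for each k, pieces[k] = 1 + min over i with p[i]+r[k−i]=r[k] of pieces[k−i].
pieces[4] = 2
pieces[5] = 2
pieces[6] = 2
pieces[7] = 3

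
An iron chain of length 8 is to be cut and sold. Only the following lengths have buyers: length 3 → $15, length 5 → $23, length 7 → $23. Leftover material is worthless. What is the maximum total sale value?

38

Consider every possible first cut. f[k] is the best of p[i]+f[k−i] over all sellable i≤k.
f[1] = 0
f[2] = 0
f[3] = 15
f[4] = 15
f[5] = 23
f[6] = 30  (first piece 3, then f[3]=15)
f[7] = 30
f[8] = 38  (first piece 3, then f[5]=23)
One optimal cutting: 5 + 3 → $38.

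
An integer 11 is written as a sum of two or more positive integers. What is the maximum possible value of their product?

54

Let f[k] be the best product for length k (with at least one cut). For each first piece i, the rest contributes max(k−i, f[k−i]).
f[2] = 1*max(1,0) = 1*1 = 1
f[3] = 1*max(2,1) = 1*2 = 2
f[4] = 2*max(2,1) = 2*2 = 4
f[5] = 2*max(3,2) = 2*3 = 6
f[6] = 3*max(3,2) = 3*3 = 9
f[7] = 2*max(5,6) = 2*6 = 12
f[8] = 2*max(6,9) = 2*9 = 18
f[9] = 3*max(6,9) = 3*9 = 27
f[10] = 2*max(8,18) = 2*18 = 36
f[11] = 2*max(9,27) = 2*27 = 54
One optimal split: 3 + 3 + 3 + 2; product 3*3*3*2 = 54.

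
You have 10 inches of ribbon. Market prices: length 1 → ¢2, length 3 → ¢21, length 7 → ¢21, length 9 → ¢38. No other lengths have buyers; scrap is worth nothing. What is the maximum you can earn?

65

Build r[k] bottom-up: r[k] = max over allowed piece i of (p[i] + r[k−i]).
r[1] = 2
r[2] = 4  (first piece 1, then r[1]=2)
r[3] = max(2+4, 21+0) = 21
r[4] = max(2+21, 21+2) = 23
r[5] = max(2+23, 21+4) = 25
r[6] = max(2+25, 21+21) = 42
r[7] = max(2+42, 21+23, 21+0) = 44
r[8] = max(2+44, 21+25, 21+2) = 46
r[9] = max(2+46, 21+42, 21+4, 38+0) = 63
r[10] = max(2+63, 21+44, 21+21, 38+2) = 65
One optimal cutting: 3 + 3 + 3 + 1 → ¢65.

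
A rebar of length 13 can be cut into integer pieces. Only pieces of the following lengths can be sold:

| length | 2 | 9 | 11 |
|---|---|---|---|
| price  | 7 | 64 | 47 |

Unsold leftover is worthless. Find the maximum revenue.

Build best[k] bottom-up: best[k] = max over allowed piece i of (p[i] + best[k−i]).
best[1] = 0
best[2] = 7
best[3] = 7
best[4] = 14  (first piece 2, then best[2]=7)
best[5] = 14
best[6] = 21  (first piece 2, then best[4]=14)
best[7] = 21
best[8] = 28  (first piece 2, then best[6]=21)
best[9] = 64
best[10] = 64
best[11] = 71  (first piece 2, then best[9]=64)
best[12] = 71
best[13] = 78  (first piece 2, then best[11]=71)
One optimal cutting: 9 + 2 + 2 → ₹78.

78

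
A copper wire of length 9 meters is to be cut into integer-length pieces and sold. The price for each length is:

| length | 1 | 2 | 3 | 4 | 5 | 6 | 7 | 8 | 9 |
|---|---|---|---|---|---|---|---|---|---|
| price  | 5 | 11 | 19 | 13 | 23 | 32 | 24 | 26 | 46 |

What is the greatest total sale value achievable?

57

Let best[k] be the best obtainable value from length k. For each k, try every first piece i and keep the best of price[i] + best[k−i].
best[1] = 5
best[2] = max(5+5, 11+0) = 11
best[3] = max(5+11, 11+5, 19+0) = 19
best[4] = max(5+19, 11+11, 19+5, 13+0) = 24
best[5] = max(5+24, 11+19, 19+11, 13+5, 23+0) = 30
best[6] = max(5+30, 11+24, 19+19, 13+11, 23+5, 32+0) = 38
best[7] = max(5+38, 11+30, 19+24, …, 32+5, 24+0) = 43
best[8] = max(5+43, 11+38, 19+30, …, 24+5, 26+0) = 49
best[9] = max(5+49, 11+43, 19+38, …, 26+5, 46+0) = 57
One optimal cutting: 3 + 3 + 3 → €19 + €19 + €19 = €57.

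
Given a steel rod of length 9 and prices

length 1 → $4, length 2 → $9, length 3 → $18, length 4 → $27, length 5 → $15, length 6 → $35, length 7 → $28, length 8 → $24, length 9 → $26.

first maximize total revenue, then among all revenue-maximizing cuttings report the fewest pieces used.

Build r[k] bottom-up: r[k] = max over allowed piece i of (p[i] + r[k−i]).
r[1] = 4
r[2] = 9
r[3] = 18
r[4] = 27
r[5] = 31  (first piece 1, then r[4]=27)
r[6] = 36  (first piece 2, then r[4]=27)
r[7] = 45  (first piece 3, then r[4]=27)
r[8] = 54  (first piece 4, then r[4]=27)
r[9] = 58  (first piece 1, then r[8]=54)
Maximum revenue is $58.
Now minimize piece count subject to staying optimal: for each k, pieces[k] = 1 + min over i with p[i]+r[k−i]=r[k] of pieces[k−i].
pieces[6] = 2
pieces[7] = 2
pieces[8] = 2
pieces[9] = 3

3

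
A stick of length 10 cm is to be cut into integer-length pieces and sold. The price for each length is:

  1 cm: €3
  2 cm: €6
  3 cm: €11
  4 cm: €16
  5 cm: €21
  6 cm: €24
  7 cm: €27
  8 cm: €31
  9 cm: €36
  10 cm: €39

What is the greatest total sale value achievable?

Let R[k] be the best obtainable value from length k. For each k, try every first piece i and keep the best of price[i] + R[k−i].
R[1] = 3
R[2] = 6  (first piece 1, then R[1]=3)
R[3] = 11
R[4] = 16
R[5] = 21
R[6] = 24  (first piece 1, then R[5]=21)
R[7] = 27  (first piece 1, then R[6]=24)
R[8] = 32  (first piece 3, then R[5]=21)
R[9] = 37  (first piece 4, then R[5]=21)
R[10] = 42  (first piece 5, then R[5]=21)
One optimal cutting: 5 + 5 → €21 + €21 = €42.

42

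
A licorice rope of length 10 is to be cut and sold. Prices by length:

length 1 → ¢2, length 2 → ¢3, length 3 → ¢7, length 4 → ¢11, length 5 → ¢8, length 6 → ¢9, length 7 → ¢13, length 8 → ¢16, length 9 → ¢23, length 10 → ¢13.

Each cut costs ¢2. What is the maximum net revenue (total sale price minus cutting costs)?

23

Build net[k] bottom-up: net[k] = max over allowed piece i of (p[i] + net[k−i]) − 2 per cut.
net[1] = 2
net[2] = max(2+2-2, 3+0) = 3
net[3] = max(2+3-2, 3+2-2, 7+0) = 7
net[4] = max(2+7-2, 3+3-2, 7+2-2, 11+0) = 11
net[5] = max(2+11-2, 3+7-2, 7+3-2, 11+2-2, 8+0) = 11
net[6] = max(2+11-2, 3+11-2, 7+7-2, 11+3-2, 8+2-2, 9+0) = 12
net[7] = max(2+12-2, 3+11-2, 7+11-2, …, 9+2-2, 13+0) = 16
net[8] = max(2+16-2, 3+12-2, 7+11-2, …, 13+2-2, 16+0) = 20
net[9] = max(2+20-2, 3+16-2, 7+12-2, …, 16+2-2, 23+0) = 23
net[10] = max(2+23-2, 3+20-2, 7+16-2, …, 23+2-2, 13+0) = 23
One optimal plan: pieces 9 + 1 (1 cut) → ¢25 − ¢2 = ¢23.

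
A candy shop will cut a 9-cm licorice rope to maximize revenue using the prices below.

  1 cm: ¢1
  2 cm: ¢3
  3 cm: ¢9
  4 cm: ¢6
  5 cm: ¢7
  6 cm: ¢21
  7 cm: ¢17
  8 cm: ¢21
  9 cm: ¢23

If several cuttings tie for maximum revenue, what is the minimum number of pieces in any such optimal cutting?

2

Let r[k] be the best obtainable value from length k. For each k, try every first piece i and keep the best of price[i] + r[k−i].
r[1] = 1
r[2] = max(1+1, 3+0) = 3
r[3] = max(1+3, 3+1, 9+0) = 9
r[4] = max(1+9, 3+3, 9+1, 6+0) = 10
r[5] = max(1+10, 3+9, 9+3, 6+1, 7+0) = 12
r[6] = max(1+12, 3+10, 9+9, 6+3, 7+1, 21+0) = 21
r[7] = max(1+21, 3+12, 9+10, …, 21+1, 17+0) = 22
r[8] = max(1+22, 3+21, 9+12, …, 17+1, 21+0) = 24
r[9] = max(1+24, 3+22, 9+21, …, 21+1, 23+0) = 30
Maximum revenue is ¢30.
Now minimize piece count subject to staying optimal: for each k, pieces[k] = 1 + min over i with p[i]+r[k−i]=r[k] of pieces[k−i].
pieces[6] = 1
pieces[7] = 2
pieces[8] = 2
pieces[9] = 2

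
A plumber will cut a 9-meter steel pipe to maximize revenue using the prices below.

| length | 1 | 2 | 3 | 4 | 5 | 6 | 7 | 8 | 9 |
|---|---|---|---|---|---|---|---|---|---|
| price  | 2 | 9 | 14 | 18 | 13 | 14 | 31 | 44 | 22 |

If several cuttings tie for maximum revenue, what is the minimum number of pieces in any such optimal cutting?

Build r[k] bottom-up: r[k] = max over allowed piece i of (p[i] + r[k−i]).
r[1] = 2
r[2] = max(2+2, 9+0) = 9
r[3] = max(2+9, 9+2, 14+0) = 14
r[4] = max(2+14, 9+9, 14+2, 18+0) = 18
r[5] = max(2+18, 9+14, 14+9, 18+2, 13+0) = 23
r[6] = max(2+23, 9+18, 14+14, 18+9, 13+2, 14+0) = 28
r[7] = max(2+28, 9+23, 14+18, …, 14+2, 31+0) = 32
r[8] = max(2+32, 9+28, 14+23, …, 31+2, 44+0) = 44
r[9] = max(2+44, 9+32, 14+28, …, 44+2, 22+0) = 46
Maximum revenue is $46.
Now minimize piece count subject to staying optimal: for each k, pieces[k] = 1 + min over i with p[i]+r[k−i]=r[k] of pieces[k−i].
pieces[6] = 2
pieces[7] = 2
pieces[8] = 1
pieces[9] = 2

2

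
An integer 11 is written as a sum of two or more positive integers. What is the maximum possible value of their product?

54

Fill f[k] for k=2..11: at each k try every first piece i and multiply by the better of (k−i) uncut or f[k−i].
f[2] = 1·max(1,0) = 1·1 = 1
f[3] = max(1·2, 2·1) = 2
f[4] = max(1·3, 2·2, 3·1) = 4
f[5] = max(1·4, 2·3, 3·2, 4·1) = 6
f[6] = max(1·6, 2·4, 3·3, 4·2, 5·1) = 9
f[7] = max(1·9, 2·6, 3·4, 4·3, 5·2, 6·1) = 12
f[8] = max(1·12, 2·9, 3·6, …, 6·2, 7·1) = 18
f[9] = max(1·18, 2·12, 3·9, …, 7·2, 8·1) = 27
f[10] = max(1·27, 2·18, 3·12, …, 8·2, 9·1) = 36
f[11] = max(1·36, 2·27, 3·18, …, 9·2, 10·1) = 54
One optimal split: 3 + 3 + 3 + 2; product 3·3·3·2 = 54.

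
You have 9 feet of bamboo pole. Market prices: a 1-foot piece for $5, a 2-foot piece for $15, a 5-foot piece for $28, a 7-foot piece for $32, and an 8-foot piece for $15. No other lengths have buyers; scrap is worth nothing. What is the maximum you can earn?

Consider every possible first cut. best[k] is the best of p[i]+best[k−i] over all sellable i≤k.
best[1] = 5
best[2] = 15
best[3] = 20  (first piece 1, then best[2]=15)
best[4] = 30  (first piece 2, then best[2]=15)
best[5] = 35  (first piece 1, then best[4]=30)
best[6] = 45  (first piece 2, then best[4]=30)
best[7] = 50  (first piece 1, then best[6]=45)
best[8] = 60  (first piece 2, then best[6]=45)
best[9] = 65  (first piece 1, then best[8]=60)
One optimal cutting: 2 + 2 + 2 + 2 + 1 → $65.

65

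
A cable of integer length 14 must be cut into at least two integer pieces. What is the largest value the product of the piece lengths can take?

162

Let P[k] be the best product for length k (with at least one cut). For each first piece i, the rest contributes max(k−i, P[k−i]).
P[2] = 1·max(1,0) = 1·1 = 1
P[3] = 1·max(2,1) = 1·2 = 2
P[4] = 2·max(2,1) = 2·2 = 4
P[5] = 2·max(3,2) = 2·3 = 6
P[6] = 3·max(3,2) = 3·3 = 9
P[7] = 2·max(5,6) = 2·6 = 12
P[8] = 2·max(6,9) = 2·9 = 18
P[9] = 3·max(6,9) = 3·9 = 27
P[10] = 2·max(8,18) = 2·18 = 36
P[11] = 2·max(9,27) = 2·27 = 54
P[12] = 3·max(9,27) = 3·27 = 81
P[13] = 2·max(11,54) = 2·54 = 108
P[14] = 2·max(12,81) = 2·81 = 162
One optimal split: 3 + 3 + 3 + 3 + 2; product 3·3·3·3·2 = 162.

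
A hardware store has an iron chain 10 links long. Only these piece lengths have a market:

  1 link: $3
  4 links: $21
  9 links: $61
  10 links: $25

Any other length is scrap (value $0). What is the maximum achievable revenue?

64

Consider every possible first cut. f[k] is the best of p[i]+f[k−i] over all sellable i≤k.
f[1] = 3
f[2] = 6  (first piece 1, then f[1]=3)
f[3] = 9  (first piece 1, then f[2]=6)
f[4] = max(3+9, 21+0) = 21
f[5] = max(3+21, 21+3) = 24
f[6] = max(3+24, 21+6) = 27
f[7] = max(3+27, 21+9) = 30
f[8] = max(3+30, 21+21) = 42
f[9] = max(3+42, 21+24, 61+0) = 61
f[10] = max(3+61, 21+27, 61+3, 25+0) = 64
One optimal cutting: 9 + 1 → $64.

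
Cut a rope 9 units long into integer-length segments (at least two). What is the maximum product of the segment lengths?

27

Define f[k] = max over 1≤i<k of i · max(k−i, f[k−i]); the inner max lets the remainder stay uncut if that's better.
f[2] = 1·max(1,0) = 1·1 = 1
f[3] = 1·max(2,1) = 1·2 = 2
f[4] = 2·max(2,1) = 2·2 = 4
f[5] = 2·max(3,2) = 2·3 = 6
f[6] = 3·max(3,2) = 3·3 = 9
f[7] = 2·max(5,6) = 2·6 = 12
f[8] = 2·max(6,9) = 2·9 = 18
f[9] = 3·max(6,9) = 3·9 = 27
One optimal split: 3 + 3 + 3; product 3·3·3 = 27.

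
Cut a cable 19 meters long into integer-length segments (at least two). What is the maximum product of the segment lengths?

Fill P[k] for k=2..19: at each k try every first piece i and multiply by the better of (k−i) uncut or P[k−i].
P[2] = 1·max(1,0) = 1·1 = 1
P[3] = 1·max(2,1) = 1·2 = 2
P[4] = 2·max(2,1) = 2·2 = 4
P[5] = 2·max(3,2) = 2·3 = 6
P[6] = 3·max(3,2) = 3·3 = 9
P[7] = 2·max(5,6) = 2·6 = 12
P[8] = 2·max(6,9) = 2·9 = 18
P[9] = 3·max(6,9) = 3·9 = 27
P[10] = 2·max(8,18) = 2·18 = 36
P[11] = 2·max(9,27) = 2·27 = 54
P[12] = 3·max(9,27) = 3·27 = 81
P[13] = 2·max(11,54) = 2·54 = 108
P[14] = 2·max(12,81) = 2·81 = 162
P[15] = 3·max(12,81) = 3·81 = 243
P[16] = 2·max(14,162) = 2·162 = 324
P[17] = 2·max(15,243) = 2·243 = 486
P[18] = 3·max(15,243) = 3·243 = 729
P[19] = 2·max(17,486) = 2·486 = 972
One optimal split: 3 + 3 + 3 + 3 + 3 + 2 + 2; product 3·3·3·3·3·2·2 = 972.

972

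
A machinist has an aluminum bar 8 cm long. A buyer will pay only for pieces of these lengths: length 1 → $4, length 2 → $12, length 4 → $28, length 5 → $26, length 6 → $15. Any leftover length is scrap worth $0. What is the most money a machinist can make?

Let r[k] be the best obtainable value from length k. For each k, try every first piece i and keep the best of price[i] + r[k−i].
r[1] = 4
r[2] = max(4+4, 12+0) = 12
r[3] = max(4+12, 12+4) = 16
r[4] = max(4+16, 12+12, 28+0) = 28
r[5] = max(4+28, 12+16, 28+4, 26+0) = 32
r[6] = max(4+32, 12+28, 28+12, 26+4, 15+0) = 40
r[7] = max(4+40, 12+32, 28+16, 26+12, 15+4) = 44
r[8] = max(4+44, 12+40, 28+28, 26+16, 15+12) = 56
One optimal cutting: 4 + 4 → $56.

56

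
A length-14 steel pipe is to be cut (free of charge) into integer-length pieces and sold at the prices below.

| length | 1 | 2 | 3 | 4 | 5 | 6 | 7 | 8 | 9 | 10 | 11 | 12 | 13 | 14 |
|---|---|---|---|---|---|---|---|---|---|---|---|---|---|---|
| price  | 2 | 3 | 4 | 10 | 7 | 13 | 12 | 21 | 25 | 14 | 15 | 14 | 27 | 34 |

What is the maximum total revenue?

37

Consider every possible first cut. best[k] is the best of p[i]+best[k−i] over all sellable i≤k.
best[1] = 2
best[2] = max(2+2, 3+0) = 4
best[3] = max(2+4, 3+2, 4+0) = 6
best[4] = max(2+6, 3+4, 4+2, 10+0) = 10
best[5] = max(2+10, 3+6, 4+4, 10+2, 7+0) = 12
best[6] = max(2+12, 3+10, 4+6, 10+4, 7+2, 13+0) = 14
best[7] = max(2+14, 3+12, 4+10, …, 13+2, 12+0) = 16
best[8] = max(2+16, 3+14, 4+12, …, 12+2, 21+0) = 21
best[9] = max(2+21, 3+16, 4+14, …, 21+2, 25+0) = 25
best[10] = max(2+25, 3+21, 4+16, …, 25+2, 14+0) = 27
best[11] = max(2+27, 3+25, 4+21, …, 14+2, 15+0) = 29
best[12] = max(2+29, 3+27, 4+25, …, 15+2, 14+0) = 31
best[13] = max(2+31, 3+29, 4+27, …, 14+2, 27+0) = 35
best[14] = max(2+35, 3+31, 4+29, …, 27+2, 34+0) = 37
One optimal cutting: 9 + 4 + 1 → $25 + $10 + $2 = $37.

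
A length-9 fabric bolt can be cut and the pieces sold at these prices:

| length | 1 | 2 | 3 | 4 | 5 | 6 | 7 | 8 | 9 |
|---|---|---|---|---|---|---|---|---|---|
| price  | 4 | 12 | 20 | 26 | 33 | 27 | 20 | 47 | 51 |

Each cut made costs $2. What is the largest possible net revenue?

57

Build net[k] bottom-up: net[k] = max over allowed piece i of (p[i] + net[k−i]) − 2 per cut.
net[1] = 4
net[2] = max(4+4-2, 12+0) = 12
net[3] = max(4+12-2, 12+4-2, 20+0) = 20
net[4] = max(4+20-2, 12+12-2, 20+4-2, 26+0) = 26
net[5] = max(4+26-2, 12+20-2, 20+12-2, 26+4-2, 33+0) = 33
net[6] = max(4+33-2, 12+26-2, 20+20-2, 26+12-2, 33+4-2, 27+0) = 38
net[7] = max(4+38-2, 12+33-2, 20+26-2, …, 27+4-2, 20+0) = 44
net[8] = max(4+44-2, 12+38-2, 20+33-2, …, 20+4-2, 47+0) = 51
net[9] = max(4+51-2, 12+44-2, 20+38-2, …, 47+4-2, 51+0) = 57
One optimal plan: pieces 5 + 4 (1 cut) → $59 − $2 = $57.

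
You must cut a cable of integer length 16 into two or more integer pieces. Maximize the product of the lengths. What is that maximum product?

324

Define m[k] = max over 1≤i<k of i · max(k−i, m[k−i]); the inner max lets the remainder stay uncut if that's better.
Small cases: m[2]=1, m[3]=2, m[4]=4, m[5]=6, m[6]=9, m[7]=12, m[8]=18, m[9]=27, m[10]=36, m[11]=54.
m[12] = 3*max(9,27) = 3*27 = 81
m[13] = 2*max(11,54) = 2*54 = 108
m[14] = 2*max(12,81) = 2*81 = 162
m[15] = 3*max(12,81) = 3*81 = 243
m[16] = 2*max(14,162) = 2*162 = 324
One optimal split: 3 + 3 + 3 + 3 + 2 + 2; product 3*3*3*3*2*2 = 324.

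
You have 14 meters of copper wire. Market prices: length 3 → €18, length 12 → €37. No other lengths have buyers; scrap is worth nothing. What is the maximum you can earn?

72

Build best[k] bottom-up: best[k] = max over allowed piece i of (p[i] + best[k−i]).
best[1] = 0
best[2] = 0
best[3] = 18
best[4] = 18
best[5] = 18
best[6] = 36  (first piece 3, then best[3]=18)
best[7] = 36
best[8] = 36
best[9] = 54  (first piece 3, then best[6]=36)
best[10] = 54
best[11] = 54
best[12] = 72  (first piece 3, then best[9]=54)
best[13] = 72
best[14] = 72
One optimal cutting: pieces 3 + 3 + 3 + 3 with 2 meters of scrap → €72.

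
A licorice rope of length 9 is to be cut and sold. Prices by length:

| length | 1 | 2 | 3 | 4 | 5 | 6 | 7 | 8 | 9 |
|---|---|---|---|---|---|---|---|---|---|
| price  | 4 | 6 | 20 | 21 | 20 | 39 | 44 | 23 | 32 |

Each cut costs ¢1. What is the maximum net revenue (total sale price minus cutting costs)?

Build net[k] bottom-up: net[k] = max over allowed piece i of (p[i] + net[k−i]) − 1 per cut.
net[1] = 4
net[2] = 7  (first piece 1, then net[1]=4)
net[3] = 20
net[4] = 23  (first piece 1, then net[3]=20)
net[5] = 26  (first piece 1, then net[4]=23)
net[6] = 39  (first piece 3, then net[3]=20)
net[7] = 44
net[8] = 47  (first piece 1, then net[7]=44)
net[9] = 58  (first piece 3, then net[6]=39)
One optimal plan: pieces 3 + 3 + 3 (2 cuts) → ¢60 − ¢2 = ¢58.

58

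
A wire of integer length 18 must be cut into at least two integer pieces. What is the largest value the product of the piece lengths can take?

Define f[k] = max over 1≤i<k of i · max(k−i, f[k−i]); the inner max lets the remainder stay uncut if that's better.
f[2] = 1·max(1,0) = 1·1 = 1
f[3] = 1·max(2,1) = 1·2 = 2
f[4] = 2·max(2,1) = 2·2 = 4
f[5] = 2·max(3,2) = 2·3 = 6
f[6] = 3·max(3,2) = 3·3 = 9
f[7] = 2·max(5,6) = 2·6 = 12
f[8] = 2·max(6,9) = 2·9 = 18
f[9] = 3·max(6,9) = 3·9 = 27
f[10] = 2·max(8,18) = 2·18 = 36
f[11] = 2·max(9,27) = 2·27 = 54
f[12] = 3·max(9,27) = 3·27 = 81
f[13] = 2·max(11,54) = 2·54 = 108
f[14] = 2·max(12,81) = 2·81 = 162
f[15] = 3·max(12,81) = 3·81 = 243
f[16] = 2·max(14,162) = 2·162 = 324
f[17] = 2·max(15,243) = 2·243 = 486
f[18] = 3·max(15,243) = 3·243 = 729
One optimal split: 3 + 3 + 3 + 3 + 3 + 3; product 3·3·3·3·3·3 = 729.

729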